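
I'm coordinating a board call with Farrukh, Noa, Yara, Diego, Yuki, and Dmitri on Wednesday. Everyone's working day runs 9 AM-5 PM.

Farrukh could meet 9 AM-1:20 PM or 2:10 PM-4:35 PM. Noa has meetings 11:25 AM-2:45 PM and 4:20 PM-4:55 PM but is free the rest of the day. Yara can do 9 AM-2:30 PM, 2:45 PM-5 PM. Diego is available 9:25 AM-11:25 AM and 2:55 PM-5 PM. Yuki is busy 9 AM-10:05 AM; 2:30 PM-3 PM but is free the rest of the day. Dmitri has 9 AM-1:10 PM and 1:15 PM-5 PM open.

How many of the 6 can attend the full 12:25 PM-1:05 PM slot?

Farrukh free: 09:00-13:20, 14:10-16:35.
Noa free: 09:00-11:25, 14:45-16:20, 16:55-17:00 (invert busy blocks within the working day).
Yara free: 09:00-14:30, 14:45-17:00.
Diego free: 09:25-11:25, 14:55-17:00.
Yuki free: 10:05-14:30, 15:00-17:00 (invert busy blocks within the working day).
Dmitri free: 09:00-13:10, 13:15-17:00.
Farrukh, Yara, Yuki, and Dmitri can make the full 12:25-13:05 slot — that's 4.

4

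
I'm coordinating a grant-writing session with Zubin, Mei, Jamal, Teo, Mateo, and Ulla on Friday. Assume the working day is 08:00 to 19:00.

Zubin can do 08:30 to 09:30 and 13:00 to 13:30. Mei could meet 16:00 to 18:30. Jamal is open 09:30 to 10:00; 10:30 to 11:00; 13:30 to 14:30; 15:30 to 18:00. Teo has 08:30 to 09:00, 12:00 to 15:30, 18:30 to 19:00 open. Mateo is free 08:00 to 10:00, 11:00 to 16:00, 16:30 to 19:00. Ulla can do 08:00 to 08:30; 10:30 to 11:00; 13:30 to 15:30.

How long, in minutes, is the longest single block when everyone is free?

Zubin ∩ Mei: ∅.
Zubin ∩ Mei ∩ Jamal: ∅.
Zubin ∩ Mei ∩ Jamal ∩ Teo: ∅.
Zubin ∩ Mei ∩ Jamal ∩ Teo ∩ Mateo: ∅.
Zubin ∩ Mei ∩ Jamal ∩ Teo ∩ Mateo ∩ Ulla: ∅.
There is no time when everyone is free.
No common window exists, so the longest block is 0 minutes.

0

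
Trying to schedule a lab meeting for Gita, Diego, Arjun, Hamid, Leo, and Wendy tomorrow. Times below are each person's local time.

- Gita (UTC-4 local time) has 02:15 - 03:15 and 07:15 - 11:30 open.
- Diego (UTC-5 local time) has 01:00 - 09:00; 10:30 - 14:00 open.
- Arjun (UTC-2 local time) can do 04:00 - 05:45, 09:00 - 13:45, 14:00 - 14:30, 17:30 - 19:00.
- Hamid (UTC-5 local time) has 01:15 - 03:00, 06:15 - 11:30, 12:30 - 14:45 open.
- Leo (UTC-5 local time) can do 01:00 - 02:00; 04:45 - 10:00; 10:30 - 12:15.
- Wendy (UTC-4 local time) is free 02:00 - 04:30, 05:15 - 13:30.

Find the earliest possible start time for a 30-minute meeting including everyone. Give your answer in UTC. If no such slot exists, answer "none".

06:15

Gita in UTC: 06:15-07:15, 11:15-15:30 (add 4h to convert from UTC-4).
Diego in UTC: 06:00-14:00, 15:30-19:00 (add 5h to convert from UTC-5).
Arjun in UTC: 06:00-07:45, 11:00-15:45, 16:00-16:30, 19:30-21:00 (add 2h to convert from UTC-2).
Hamid in UTC: 06:15-08:00, 11:15-16:30, 17:30-19:45 (add 5h to convert from UTC-5).
Leo in UTC: 06:00-07:00, 09:45-15:00, 15:30-17:15 (add 5h to convert from UTC-5).
Wendy in UTC: 06:00-08:30, 09:15-17:30 (add 4h to convert from UTC-4).
Gita ∩ Diego: 06:15-07:15, 11:15-14:00.
Gita ∩ Diego ∩ Arjun: 06:15-07:15, 11:15-14:00.
Gita ∩ Diego ∩ Arjun ∩ Hamid: 06:15-07:15, 11:15-14:00.
Gita ∩ Diego ∩ Arjun ∩ Hamid ∩ Leo: 06:15-07:00, 11:15-14:00.
Gita ∩ Diego ∩ Arjun ∩ Hamid ∩ Leo ∩ Wendy: 06:15-07:00, 11:15-14:00.
The first common window of at least 30 minutes is 06:15-07:00, so the earliest start is 06:15.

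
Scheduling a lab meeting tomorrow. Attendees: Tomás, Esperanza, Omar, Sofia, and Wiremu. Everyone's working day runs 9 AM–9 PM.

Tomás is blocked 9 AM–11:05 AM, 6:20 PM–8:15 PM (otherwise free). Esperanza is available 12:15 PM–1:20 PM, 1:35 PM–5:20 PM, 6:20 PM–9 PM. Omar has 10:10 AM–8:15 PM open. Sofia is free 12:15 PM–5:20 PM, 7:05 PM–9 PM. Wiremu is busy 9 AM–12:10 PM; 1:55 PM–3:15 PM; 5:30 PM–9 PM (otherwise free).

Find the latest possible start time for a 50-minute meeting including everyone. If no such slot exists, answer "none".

Tomás free: 11:05-18:20, 20:15-21:00 (invert busy blocks within the working day).
Esperanza free: 12:15-13:20, 13:35-17:20, 18:20-21:00.
Omar free: 10:10-20:15.
Sofia free: 12:15-17:20, 19:05-21:00.
Wiremu free: 12:10-13:55, 15:15-17:30 (invert busy blocks within the working day).
Tomás ∩ Esperanza: 12:15-13:20, 13:35-17:20, 20:15-21:00.
Tomás ∩ Esperanza ∩ Omar: 12:15-13:20, 13:35-17:20.
Tomás ∩ Esperanza ∩ Omar ∩ Sofia: 12:15-13:20, 13:35-17:20.
Tomás ∩ Esperanza ∩ Omar ∩ Sofia ∩ Wiremu: 12:15-13:20, 13:35-13:55, 15:15-17:20.
Those are the intersection windows.
The last common window of at least 50 minutes is 15:15-17:20; a 50-minute meeting can start as late as 16:30 and still end by 17:20.

16:30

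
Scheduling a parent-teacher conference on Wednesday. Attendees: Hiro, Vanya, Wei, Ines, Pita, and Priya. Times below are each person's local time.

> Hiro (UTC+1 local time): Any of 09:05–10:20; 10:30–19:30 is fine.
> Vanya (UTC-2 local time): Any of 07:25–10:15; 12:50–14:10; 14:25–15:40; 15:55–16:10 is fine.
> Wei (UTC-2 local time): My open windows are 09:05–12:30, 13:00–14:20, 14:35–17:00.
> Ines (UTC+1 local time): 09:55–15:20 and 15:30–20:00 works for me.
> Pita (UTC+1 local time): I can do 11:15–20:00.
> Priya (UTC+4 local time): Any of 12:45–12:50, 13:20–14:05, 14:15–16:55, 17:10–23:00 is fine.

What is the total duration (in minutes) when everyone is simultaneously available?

220

Hiro in UTC: 08:05-09:20, 09:30-18:30 (subtract 1h to convert from UTC+1).
Vanya in UTC: 09:25-12:15, 14:50-16:10, 16:25-17:40, 17:55-18:10 (add 2h to convert from UTC-2).
Wei in UTC: 11:05-14:30, 15:00-16:20, 16:35-19:00 (add 2h to convert from UTC-2).
Ines in UTC: 08:55-14:20, 14:30-19:00 (subtract 1h to convert from UTC+1).
Pita in UTC: 10:15-19:00 (subtract 1h to convert from UTC+1).
Priya in UTC: 08:45-08:50, 09:20-10:05, 10:15-12:55, 13:10-19:00 (subtract 4h to convert from UTC+4).
Hiro ∩ Vanya: 09:30-12:15, 14:50-16:10, 16:25-17:40, 17:55-18:10.
Hiro ∩ Vanya ∩ Wei: 11:05-12:15, 15:00-16:10, 16:35-17:40, 17:55-18:10.
Hiro ∩ Vanya ∩ Wei ∩ Ines: 11:05-12:15, 15:00-16:10, 16:35-17:40, 17:55-18:10.
Hiro ∩ Vanya ∩ Wei ∩ Ines ∩ Pita: 11:05-12:15, 15:00-16:10, 16:35-17:40, 17:55-18:10.
Hiro ∩ Vanya ∩ Wei ∩ Ines ∩ Pita ∩ Priya: 11:05-12:15, 15:00-16:10, 16:35-17:40, 17:55-18:10.
So the common availability across everyone is 11:05-12:15, 15:00-16:10, 16:35-17:40, 17:55-18:10.
Summing the common windows: 70 + 70 + 65 + 15 = 220 minutes.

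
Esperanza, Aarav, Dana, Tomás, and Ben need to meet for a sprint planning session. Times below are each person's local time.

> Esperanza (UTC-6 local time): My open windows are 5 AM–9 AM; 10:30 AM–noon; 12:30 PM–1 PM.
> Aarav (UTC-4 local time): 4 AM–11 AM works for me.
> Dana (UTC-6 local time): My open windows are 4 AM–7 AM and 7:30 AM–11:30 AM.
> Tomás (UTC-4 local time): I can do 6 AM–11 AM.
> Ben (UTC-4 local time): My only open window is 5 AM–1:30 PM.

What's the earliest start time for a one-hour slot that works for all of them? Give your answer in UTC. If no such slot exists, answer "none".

Esperanza in UTC: 11:00-15:00, 16:30-18:00, 18:30-19:00 (add 6h to convert from UTC-6).
Aarav in UTC: 08:00-15:00 (add 4h to convert from UTC-4).
Dana in UTC: 10:00-13:00, 13:30-17:30 (add 6h to convert from UTC-6).
Tomás in UTC: 10:00-15:00 (add 4h to convert from UTC-4).
Ben in UTC: 09:00-17:30 (add 4h to convert from UTC-4).
Esperanza ∩ Aarav: 11:00-15:00.
Esperanza ∩ Aarav ∩ Dana: 11:00-13:00, 13:30-15:00.
Esperanza ∩ Aarav ∩ Dana ∩ Tomás: 11:00-13:00, 13:30-15:00.
Esperanza ∩ Aarav ∩ Dana ∩ Tomás ∩ Ben: 11:00-13:00, 13:30-15:00.
So the common availability across everyone is 11:00-13:00, 13:30-15:00.
The first common window of at least 60 minutes is 11:00-13:00, so the earliest start is 11:00.

11:00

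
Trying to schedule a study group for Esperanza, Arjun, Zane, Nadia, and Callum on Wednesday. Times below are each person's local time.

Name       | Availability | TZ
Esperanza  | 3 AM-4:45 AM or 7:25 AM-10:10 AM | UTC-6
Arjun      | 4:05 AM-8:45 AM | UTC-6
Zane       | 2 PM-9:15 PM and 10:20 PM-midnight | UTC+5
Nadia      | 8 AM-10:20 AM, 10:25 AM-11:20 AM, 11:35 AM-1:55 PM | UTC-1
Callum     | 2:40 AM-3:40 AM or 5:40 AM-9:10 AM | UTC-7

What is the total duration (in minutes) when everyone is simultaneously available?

115

Esperanza in UTC: 09:00-10:45, 13:25-16:10 (add 6h to convert from UTC-6).
Arjun in UTC: 10:05-14:45 (add 6h to convert from UTC-6).
Zane in UTC: 09:00-16:15, 17:20-19:00 (subtract 5h to convert from UTC+5).
Nadia in UTC: 09:00-11:20, 11:25-12:20, 12:35-14:55 (add 1h to convert from UTC-1).
Callum in UTC: 09:40-10:40, 12:40-16:10 (add 7h to convert from UTC-7).
Esperanza ∩ Arjun: 10:05-10:45, 13:25-14:45.
Esperanza ∩ Arjun ∩ Zane: 10:05-10:45, 13:25-14:45.
Esperanza ∩ Arjun ∩ Zane ∩ Nadia: 10:05-10:45, 13:25-14:45.
Esperanza ∩ Arjun ∩ Zane ∩ Nadia ∩ Callum: 10:05-10:40, 13:25-14:45.
Summing the common windows: 35 + 80 = 115 minutes.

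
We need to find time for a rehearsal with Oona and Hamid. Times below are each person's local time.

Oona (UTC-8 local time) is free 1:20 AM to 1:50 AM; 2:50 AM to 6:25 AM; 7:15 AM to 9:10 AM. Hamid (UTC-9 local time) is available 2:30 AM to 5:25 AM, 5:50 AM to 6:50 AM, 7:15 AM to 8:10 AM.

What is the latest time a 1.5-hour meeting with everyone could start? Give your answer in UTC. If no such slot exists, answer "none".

12:55

Oona in UTC: 09:20-09:50, 10:50-14:25, 15:15-17:10 (add 8h to convert from UTC-8).
Hamid in UTC: 11:30-14:25, 14:50-15:50, 16:15-17:10 (add 9h to convert from UTC-9).
Oona ∩ Hamid: 11:30-14:25, 15:15-15:50, 16:15-17:10.
The last common window of at least 90 minutes is 11:30-14:25; a 90-minute meeting can start as late as 12:55 and still end by 14:25.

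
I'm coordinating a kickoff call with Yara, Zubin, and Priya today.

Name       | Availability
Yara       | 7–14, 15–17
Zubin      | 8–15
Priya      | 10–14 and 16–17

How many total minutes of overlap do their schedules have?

Yara ∩ Zubin: 08:00-14:00.
Yara ∩ Zubin ∩ Priya: 10:00-14:00.
That's a single block of 240 minutes.

240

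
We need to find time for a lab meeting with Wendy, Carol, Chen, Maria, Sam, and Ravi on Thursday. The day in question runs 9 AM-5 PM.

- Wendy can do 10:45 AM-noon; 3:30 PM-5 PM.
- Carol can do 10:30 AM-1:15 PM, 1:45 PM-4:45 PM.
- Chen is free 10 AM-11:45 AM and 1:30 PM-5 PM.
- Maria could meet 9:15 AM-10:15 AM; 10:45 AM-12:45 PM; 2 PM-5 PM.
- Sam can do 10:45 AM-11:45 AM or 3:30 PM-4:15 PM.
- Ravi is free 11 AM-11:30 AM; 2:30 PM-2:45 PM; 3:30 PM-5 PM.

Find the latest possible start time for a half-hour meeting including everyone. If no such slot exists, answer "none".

Wendy ∩ Carol: 10:45-12:00, 15:30-16:45.
Wendy ∩ Carol ∩ Chen: 10:45-11:45, 15:30-16:45.
Wendy ∩ Carol ∩ Chen ∩ Maria: 10:45-11:45, 15:30-16:45.
Wendy ∩ Carol ∩ Chen ∩ Maria ∩ Sam: 10:45-11:45, 15:30-16:15.
Wendy ∩ Carol ∩ Chen ∩ Maria ∩ Sam ∩ Ravi: 11:00-11:30, 15:30-16:15.
The last common window of at least 30 minutes is 15:30-16:15; a 30-minute meeting can start as late as 15:45 and still end by 16:15.

15:45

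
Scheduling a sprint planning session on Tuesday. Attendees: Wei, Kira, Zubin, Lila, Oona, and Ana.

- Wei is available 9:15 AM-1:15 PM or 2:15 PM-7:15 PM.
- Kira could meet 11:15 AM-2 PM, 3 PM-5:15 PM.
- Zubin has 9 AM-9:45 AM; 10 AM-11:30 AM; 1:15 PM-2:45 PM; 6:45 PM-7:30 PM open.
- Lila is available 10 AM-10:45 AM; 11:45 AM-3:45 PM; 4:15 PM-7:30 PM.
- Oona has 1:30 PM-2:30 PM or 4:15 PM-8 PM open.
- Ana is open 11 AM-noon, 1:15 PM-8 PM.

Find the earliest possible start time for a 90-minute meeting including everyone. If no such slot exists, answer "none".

Wei ∩ Kira: 11:15-13:15, 15:00-17:15.
Wei ∩ Kira ∩ Zubin: 11:15-11:30.
Wei ∩ Kira ∩ Zubin ∩ Lila: ∅.
Wei ∩ Kira ∩ Zubin ∩ Lila ∩ Oona: ∅.
Wei ∩ Kira ∩ Zubin ∩ Lila ∩ Oona ∩ Ana: ∅.
There is no time when everyone is free.
No common window is at least 90 minutes long.

none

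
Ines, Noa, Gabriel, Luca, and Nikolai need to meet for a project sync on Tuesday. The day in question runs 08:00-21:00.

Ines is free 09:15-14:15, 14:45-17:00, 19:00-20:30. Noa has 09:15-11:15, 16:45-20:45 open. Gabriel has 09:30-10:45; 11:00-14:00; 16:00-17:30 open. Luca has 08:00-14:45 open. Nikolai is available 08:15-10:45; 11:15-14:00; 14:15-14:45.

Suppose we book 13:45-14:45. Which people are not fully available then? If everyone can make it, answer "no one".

Ines: not fully free for 13:45-14:45. Noa: not fully free for 13:45-14:45. Gabriel: not fully free for 13:45-14:45. Luca: free for 13:45-14:45. Nikolai: not fully free for 13:45-14:45.

Gabriel, Ines, Nikolai, Noa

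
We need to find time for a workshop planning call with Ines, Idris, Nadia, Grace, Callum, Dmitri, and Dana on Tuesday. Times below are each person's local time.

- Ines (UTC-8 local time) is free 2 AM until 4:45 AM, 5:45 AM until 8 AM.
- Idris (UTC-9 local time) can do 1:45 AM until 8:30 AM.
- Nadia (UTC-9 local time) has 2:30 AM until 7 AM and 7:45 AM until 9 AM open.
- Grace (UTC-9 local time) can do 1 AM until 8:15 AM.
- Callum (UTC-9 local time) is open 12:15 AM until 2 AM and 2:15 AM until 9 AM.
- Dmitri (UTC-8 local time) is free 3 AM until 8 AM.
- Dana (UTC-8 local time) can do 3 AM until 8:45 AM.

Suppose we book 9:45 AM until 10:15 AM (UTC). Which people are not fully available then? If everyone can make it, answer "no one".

Dana, Dmitri, Grace, Idris, Ines, Nadia

Ines in UTC: 10:00-12:45, 13:45-16:00 (add 8h to convert from UTC-8).
Idris in UTC: 10:45-17:30 (add 9h to convert from UTC-9).
Nadia in UTC: 11:30-16:00, 16:45-18:00 (add 9h to convert from UTC-9).
Grace in UTC: 10:00-17:15 (add 9h to convert from UTC-9).
Callum in UTC: 09:15-11:00, 11:15-18:00 (add 9h to convert from UTC-9).
Dmitri in UTC: 11:00-16:00 (add 8h to convert from UTC-8).
Dana in UTC: 11:00-16:45 (add 8h to convert from UTC-8).
Ines: not fully free for 09:45-10:15. Idris: not fully free for 09:45-10:15. Nadia: not fully free for 09:45-10:15. Grace: not fully free for 09:45-10:15. Callum: free for 09:45-10:15. Dmitri: not fully free for 09:45-10:15. Dana: not fully free for 09:45-10:15.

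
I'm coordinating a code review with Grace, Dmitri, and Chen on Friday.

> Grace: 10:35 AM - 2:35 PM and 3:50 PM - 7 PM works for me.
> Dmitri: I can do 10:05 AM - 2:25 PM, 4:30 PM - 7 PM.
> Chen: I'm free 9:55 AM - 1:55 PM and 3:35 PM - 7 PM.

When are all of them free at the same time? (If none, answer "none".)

Grace ∩ Dmitri: 10:35-14:25, 16:30-19:00.
Grace ∩ Dmitri ∩ Chen: 10:35-13:55, 16:30-19:00.
So the common availability across everyone is 10:35-13:55, 16:30-19:00.

10:35-13:55, 16:30-19:00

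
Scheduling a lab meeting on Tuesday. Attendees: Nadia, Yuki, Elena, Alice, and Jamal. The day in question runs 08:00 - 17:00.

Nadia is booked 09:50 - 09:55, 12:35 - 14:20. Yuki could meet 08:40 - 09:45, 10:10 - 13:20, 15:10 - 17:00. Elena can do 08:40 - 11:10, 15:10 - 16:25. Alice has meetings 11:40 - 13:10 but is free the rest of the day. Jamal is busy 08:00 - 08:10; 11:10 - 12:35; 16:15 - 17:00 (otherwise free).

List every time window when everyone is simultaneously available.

08:40-09:45, 10:10-11:10, 15:10-16:15

Nadia free: 08:00-09:50, 09:55-12:35, 14:20-17:00 (invert busy blocks within the working day).
Yuki free: 08:40-09:45, 10:10-13:20, 15:10-17:00.
Elena free: 08:40-11:10, 15:10-16:25.
Alice free: 08:00-11:40, 13:10-17:00 (invert busy blocks within the working day).
Jamal free: 08:10-11:10, 12:35-16:15 (invert busy blocks within the working day).
Nadia ∩ Yuki: 08:40-09:45, 10:10-12:35, 15:10-17:00.
Nadia ∩ Yuki ∩ Elena: 08:40-09:45, 10:10-11:10, 15:10-16:25.
Nadia ∩ Yuki ∩ Elena ∩ Alice: 08:40-09:45, 10:10-11:10, 15:10-16:25.
Nadia ∩ Yuki ∩ Elena ∩ Alice ∩ Jamal: 08:40-09:45, 10:10-11:10, 15:10-16:15.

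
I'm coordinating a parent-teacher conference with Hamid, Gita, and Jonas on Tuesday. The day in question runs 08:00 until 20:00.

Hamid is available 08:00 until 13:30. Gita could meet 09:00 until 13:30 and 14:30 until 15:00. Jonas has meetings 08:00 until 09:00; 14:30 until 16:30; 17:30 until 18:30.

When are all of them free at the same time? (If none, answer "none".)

Hamid free: 08:00-13:30.
Gita free: 09:00-13:30, 14:30-15:00.
Jonas free: 09:00-14:30, 16:30-17:30, 18:30-20:00 (invert busy blocks within the working day).
Hamid ∩ Gita: 09:00-13:30.
Hamid ∩ Gita ∩ Jonas: 09:00-13:30.

09:00-13:30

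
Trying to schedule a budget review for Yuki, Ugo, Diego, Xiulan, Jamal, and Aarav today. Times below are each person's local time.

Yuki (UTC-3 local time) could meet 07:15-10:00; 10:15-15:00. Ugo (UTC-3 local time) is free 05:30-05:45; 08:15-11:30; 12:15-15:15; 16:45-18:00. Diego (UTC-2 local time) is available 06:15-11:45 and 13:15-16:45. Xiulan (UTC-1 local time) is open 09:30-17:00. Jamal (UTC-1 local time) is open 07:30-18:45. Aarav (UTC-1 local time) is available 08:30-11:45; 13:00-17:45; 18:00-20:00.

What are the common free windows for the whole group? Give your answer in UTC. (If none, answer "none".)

Yuki in UTC: 10:15-13:00, 13:15-18:00 (add 3h to convert from UTC-3).
Ugo in UTC: 08:30-08:45, 11:15-14:30, 15:15-18:15, 19:45-21:00 (add 3h to convert from UTC-3).
Diego in UTC: 08:15-13:45, 15:15-18:45 (add 2h to convert from UTC-2).
Xiulan in UTC: 10:30-18:00 (add 1h to convert from UTC-1).
Jamal in UTC: 08:30-19:45 (add 1h to convert from UTC-1).
Aarav in UTC: 09:30-12:45, 14:00-18:45, 19:00-21:00 (add 1h to convert from UTC-1).
Yuki ∩ Ugo: 11:15-13:00, 13:15-14:30, 15:15-18:00.
Yuki ∩ Ugo ∩ Diego: 11:15-13:00, 13:15-13:45, 15:15-18:00.
Yuki ∩ Ugo ∩ Diego ∩ Xiulan: 11:15-13:00, 13:15-13:45, 15:15-18:00.
Yuki ∩ Ugo ∩ Diego ∩ Xiulan ∩ Jamal: 11:15-13:00, 13:15-13:45, 15:15-18:00.
Yuki ∩ Ugo ∩ Diego ∩ Xiulan ∩ Jamal ∩ Aarav: 11:15-12:45, 15:15-18:00.

11:15-12:45, 15:15-18:00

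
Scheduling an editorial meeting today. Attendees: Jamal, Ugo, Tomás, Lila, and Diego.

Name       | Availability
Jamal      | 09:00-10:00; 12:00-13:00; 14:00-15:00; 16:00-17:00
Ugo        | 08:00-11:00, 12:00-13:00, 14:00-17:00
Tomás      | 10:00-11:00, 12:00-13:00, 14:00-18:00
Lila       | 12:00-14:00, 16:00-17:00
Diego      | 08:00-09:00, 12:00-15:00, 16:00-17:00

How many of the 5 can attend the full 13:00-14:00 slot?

Lila and Diego can make the full 13:00-14:00 slot — that's 2.

2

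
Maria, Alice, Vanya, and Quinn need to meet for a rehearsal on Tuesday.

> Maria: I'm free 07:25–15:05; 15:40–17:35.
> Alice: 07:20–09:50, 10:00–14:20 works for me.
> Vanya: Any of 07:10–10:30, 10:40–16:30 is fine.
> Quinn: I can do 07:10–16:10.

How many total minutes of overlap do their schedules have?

395

Maria ∩ Alice: 07:25-09:50, 10:00-14:20.
Maria ∩ Alice ∩ Vanya: 07:25-09:50, 10:00-10:30, 10:40-14:20.
Maria ∩ Alice ∩ Vanya ∩ Quinn: 07:25-09:50, 10:00-10:30, 10:40-14:20.
So the common availability across everyone is 07:25-09:50, 10:00-10:30, 10:40-14:20.
Summing the common windows: 145 + 30 + 220 = 395 minutes.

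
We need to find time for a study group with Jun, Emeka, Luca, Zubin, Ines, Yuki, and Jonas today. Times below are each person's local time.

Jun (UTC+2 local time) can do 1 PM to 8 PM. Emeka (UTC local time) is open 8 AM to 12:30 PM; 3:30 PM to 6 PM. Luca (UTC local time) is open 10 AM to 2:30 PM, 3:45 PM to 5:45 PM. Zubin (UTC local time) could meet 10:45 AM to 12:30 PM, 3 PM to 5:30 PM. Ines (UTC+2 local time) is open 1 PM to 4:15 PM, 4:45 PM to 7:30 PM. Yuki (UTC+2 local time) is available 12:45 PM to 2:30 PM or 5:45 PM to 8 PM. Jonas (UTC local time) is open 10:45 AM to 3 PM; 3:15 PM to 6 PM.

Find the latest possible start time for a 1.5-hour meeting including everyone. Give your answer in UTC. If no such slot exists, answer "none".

16:00

Jun in UTC: 11:00-18:00 (subtract 2h to convert from UTC+2).
Emeka in UTC: 08:00-12:30, 15:30-18:00.
Luca in UTC: 10:00-14:30, 15:45-17:45.
Zubin in UTC: 10:45-12:30, 15:00-17:30.
Ines in UTC: 11:00-14:15, 14:45-17:30 (subtract 2h to convert from UTC+2).
Yuki in UTC: 10:45-12:30, 15:45-18:00 (subtract 2h to convert from UTC+2).
Jonas in UTC: 10:45-15:00, 15:15-18:00.
Jun ∩ Emeka: 11:00-12:30, 15:30-18:00.
Jun ∩ Emeka ∩ Luca: 11:00-12:30, 15:45-17:45.
Jun ∩ Emeka ∩ Luca ∩ Zubin: 11:00-12:30, 15:45-17:30.
Jun ∩ Emeka ∩ Luca ∩ Zubin ∩ Ines: 11:00-12:30, 15:45-17:30.
Jun ∩ Emeka ∩ Luca ∩ Zubin ∩ Ines ∩ Yuki: 11:00-12:30, 15:45-17:30.
Jun ∩ Emeka ∩ Luca ∩ Zubin ∩ Ines ∩ Yuki ∩ Jonas: 11:00-12:30, 15:45-17:30.
The last common window of at least 90 minutes is 15:45-17:30; a 90-minute meeting can start as late as 16:00 and still end by 17:30.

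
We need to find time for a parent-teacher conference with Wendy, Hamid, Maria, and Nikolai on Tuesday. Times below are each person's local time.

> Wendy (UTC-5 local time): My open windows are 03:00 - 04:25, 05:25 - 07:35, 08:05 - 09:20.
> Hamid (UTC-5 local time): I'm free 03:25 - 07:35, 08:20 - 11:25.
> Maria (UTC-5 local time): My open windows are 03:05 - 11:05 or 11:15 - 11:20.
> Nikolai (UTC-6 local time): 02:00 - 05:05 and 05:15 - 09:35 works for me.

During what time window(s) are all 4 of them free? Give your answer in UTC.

08:25-09:25, 10:25-11:05, 11:15-12:35, 13:20-14:20

Wendy in UTC: 08:00-09:25, 10:25-12:35, 13:05-14:20 (add 5h to convert from UTC-5).
Hamid in UTC: 08:25-12:35, 13:20-16:25 (add 5h to convert from UTC-5).
Maria in UTC: 08:05-16:05, 16:15-16:20 (add 5h to convert from UTC-5).
Nikolai in UTC: 08:00-11:05, 11:15-15:35 (add 6h to convert from UTC-6).
Wendy ∩ Hamid: 08:25-09:25, 10:25-12:35, 13:20-14:20.
Wendy ∩ Hamid ∩ Maria: 08:25-09:25, 10:25-12:35, 13:20-14:20.
Wendy ∩ Hamid ∩ Maria ∩ Nikolai: 08:25-09:25, 10:25-11:05, 11:15-12:35, 13:20-14:20.
Those are the intersection windows.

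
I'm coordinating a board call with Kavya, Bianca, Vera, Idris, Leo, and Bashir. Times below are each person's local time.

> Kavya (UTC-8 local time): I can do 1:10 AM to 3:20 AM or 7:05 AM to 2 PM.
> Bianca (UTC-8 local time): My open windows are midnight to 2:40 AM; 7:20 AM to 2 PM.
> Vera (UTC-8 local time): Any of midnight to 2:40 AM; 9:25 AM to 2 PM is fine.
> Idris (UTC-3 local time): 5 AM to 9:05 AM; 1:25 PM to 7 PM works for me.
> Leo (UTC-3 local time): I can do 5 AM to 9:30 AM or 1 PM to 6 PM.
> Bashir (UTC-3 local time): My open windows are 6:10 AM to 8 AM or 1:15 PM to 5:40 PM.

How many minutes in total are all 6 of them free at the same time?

Kavya in UTC: 09:10-11:20, 15:05-22:00 (add 8h to convert from UTC-8).
Bianca in UTC: 08:00-10:40, 15:20-22:00 (add 8h to convert from UTC-8).
Vera in UTC: 08:00-10:40, 17:25-22:00 (add 8h to convert from UTC-8).
Idris in UTC: 08:00-12:05, 16:25-22:00 (add 3h to convert from UTC-3).
Leo in UTC: 08:00-12:30, 16:00-21:00 (add 3h to convert from UTC-3).
Bashir in UTC: 09:10-11:00, 16:15-20:40 (add 3h to convert from UTC-3).
Kavya ∩ Bianca: 09:10-10:40, 15:20-22:00.
Kavya ∩ Bianca ∩ Vera: 09:10-10:40, 17:25-22:00.
Kavya ∩ Bianca ∩ Vera ∩ Idris: 09:10-10:40, 17:25-22:00.
Kavya ∩ Bianca ∩ Vera ∩ Idris ∩ Leo: 09:10-10:40, 17:25-21:00.
Kavya ∩ Bianca ∩ Vera ∩ Idris ∩ Leo ∩ Bashir: 09:10-10:40, 17:25-20:40.
Summing the common windows: 90 + 195 = 285 minutes.

285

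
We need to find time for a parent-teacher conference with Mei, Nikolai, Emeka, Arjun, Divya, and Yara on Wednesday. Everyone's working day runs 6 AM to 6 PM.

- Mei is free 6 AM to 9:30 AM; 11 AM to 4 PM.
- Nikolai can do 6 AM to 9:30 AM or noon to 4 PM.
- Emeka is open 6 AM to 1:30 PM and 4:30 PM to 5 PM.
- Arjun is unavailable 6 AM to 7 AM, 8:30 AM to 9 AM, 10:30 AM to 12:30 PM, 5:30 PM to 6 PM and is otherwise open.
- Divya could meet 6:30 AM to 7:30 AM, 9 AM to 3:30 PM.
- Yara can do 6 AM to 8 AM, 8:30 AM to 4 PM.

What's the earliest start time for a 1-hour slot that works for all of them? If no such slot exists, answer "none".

Mei free: 06:00-09:30, 11:00-16:00.
Nikolai free: 06:00-09:30, 12:00-16:00.
Emeka free: 06:00-13:30, 16:30-17:00.
Arjun free: 07:00-08:30, 09:00-10:30, 12:30-17:30 (invert busy blocks within the working day).
Divya free: 06:30-07:30, 09:00-15:30.
Yara free: 06:00-08:00, 08:30-16:00.
Mei ∩ Nikolai: 06:00-09:30, 12:00-16:00.
Mei ∩ Nikolai ∩ Emeka: 06:00-09:30, 12:00-13:30.
Mei ∩ Nikolai ∩ Emeka ∩ Arjun: 07:00-08:30, 09:00-09:30, 12:30-13:30.
Mei ∩ Nikolai ∩ Emeka ∩ Arjun ∩ Divya: 07:00-07:30, 09:00-09:30, 12:30-13:30.
Mei ∩ Nikolai ∩ Emeka ∩ Arjun ∩ Divya ∩ Yara: 07:00-07:30, 09:00-09:30, 12:30-13:30.
Those are the intersection windows.
The first common window of at least 60 minutes is 12:30-13:30, so the earliest start is 12:30.

12:30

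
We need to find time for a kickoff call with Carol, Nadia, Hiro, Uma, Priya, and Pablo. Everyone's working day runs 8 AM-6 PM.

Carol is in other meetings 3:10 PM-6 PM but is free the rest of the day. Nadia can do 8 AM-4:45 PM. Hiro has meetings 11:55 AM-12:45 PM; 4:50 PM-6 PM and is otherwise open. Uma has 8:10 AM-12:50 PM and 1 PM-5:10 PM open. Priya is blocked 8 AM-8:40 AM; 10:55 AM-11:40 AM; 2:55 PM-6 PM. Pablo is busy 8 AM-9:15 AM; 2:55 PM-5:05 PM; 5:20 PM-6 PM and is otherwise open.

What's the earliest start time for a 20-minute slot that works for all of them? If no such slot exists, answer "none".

09:15

Carol free: 08:00-15:10 (invert busy blocks within the working day).
Nadia free: 08:00-16:45.
Hiro free: 08:00-11:55, 12:45-16:50 (invert busy blocks within the working day).
Uma free: 08:10-12:50, 13:00-17:10.
Priya free: 08:40-10:55, 11:40-14:55 (invert busy blocks within the working day).
Pablo free: 09:15-14:55, 17:05-17:20 (invert busy blocks within the working day).
Carol ∩ Nadia: 08:00-15:10.
Carol ∩ Nadia ∩ Hiro: 08:00-11:55, 12:45-15:10.
Carol ∩ Nadia ∩ Hiro ∩ Uma: 08:10-11:55, 12:45-12:50, 13:00-15:10.
Carol ∩ Nadia ∩ Hiro ∩ Uma ∩ Priya: 08:40-10:55, 11:40-11:55, 12:45-12:50, 13:00-14:55.
Carol ∩ Nadia ∩ Hiro ∩ Uma ∩ Priya ∩ Pablo: 09:15-10:55, 11:40-11:55, 12:45-12:50, 13:00-14:55.
The first common window of at least 20 minutes is 09:15-10:55, so the earliest start is 09:15.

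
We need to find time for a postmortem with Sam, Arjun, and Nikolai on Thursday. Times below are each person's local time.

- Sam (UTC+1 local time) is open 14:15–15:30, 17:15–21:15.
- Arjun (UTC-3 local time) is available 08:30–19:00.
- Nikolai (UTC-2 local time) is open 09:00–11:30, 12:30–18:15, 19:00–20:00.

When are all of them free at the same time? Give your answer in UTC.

Sam in UTC: 13:15-14:30, 16:15-20:15 (subtract 1h to convert from UTC+1).
Arjun in UTC: 11:30-22:00 (add 3h to convert from UTC-3).
Nikolai in UTC: 11:00-13:30, 14:30-20:15, 21:00-22:00 (add 2h to convert from UTC-2).
Sam ∩ Arjun: 13:15-14:30, 16:15-20:15.
Sam ∩ Arjun ∩ Nikolai: 13:15-13:30, 16:15-20:15.
Those are the intersection windows.

13:15-13:30, 16:15-20:15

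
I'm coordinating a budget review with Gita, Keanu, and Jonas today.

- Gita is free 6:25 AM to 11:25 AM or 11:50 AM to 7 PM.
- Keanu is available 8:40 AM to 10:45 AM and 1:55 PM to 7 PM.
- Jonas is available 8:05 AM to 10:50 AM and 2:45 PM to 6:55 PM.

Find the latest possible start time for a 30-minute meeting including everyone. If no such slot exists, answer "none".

18:25

Gita ∩ Keanu: 08:40-10:45, 13:55-19:00.
Gita ∩ Keanu ∩ Jonas: 08:40-10:45, 14:45-18:55.
Those are the intersection windows.
The last common window of at least 30 minutes is 14:45-18:55; a 30-minute meeting can start as late as 18:25 and still end by 18:55.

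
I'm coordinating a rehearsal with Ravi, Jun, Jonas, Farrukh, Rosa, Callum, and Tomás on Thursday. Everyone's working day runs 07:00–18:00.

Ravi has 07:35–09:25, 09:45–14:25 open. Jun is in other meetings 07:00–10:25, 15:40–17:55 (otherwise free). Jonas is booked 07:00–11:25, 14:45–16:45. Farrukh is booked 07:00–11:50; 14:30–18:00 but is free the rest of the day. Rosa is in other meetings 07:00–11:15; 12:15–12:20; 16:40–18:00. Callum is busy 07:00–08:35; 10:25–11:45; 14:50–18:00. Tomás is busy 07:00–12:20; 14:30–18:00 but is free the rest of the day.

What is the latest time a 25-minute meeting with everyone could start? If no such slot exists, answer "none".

14:00

Ravi free: 07:35-09:25, 09:45-14:25.
Jun free: 10:25-15:40, 17:55-18:00 (invert busy blocks within the working day).
Jonas free: 11:25-14:45, 16:45-18:00 (invert busy blocks within the working day).
Farrukh free: 11:50-14:30 (invert busy blocks within the working day).
Rosa free: 11:15-12:15, 12:20-16:40 (invert busy blocks within the working day).
Callum free: 08:35-10:25, 11:45-14:50 (invert busy blocks within the working day).
Tomás free: 12:20-14:30 (invert busy blocks within the working day).
Ravi ∩ Jun: 10:25-14:25.
Ravi ∩ Jun ∩ Jonas: 11:25-14:25.
Ravi ∩ Jun ∩ Jonas ∩ Farrukh: 11:50-14:25.
Ravi ∩ Jun ∩ Jonas ∩ Farrukh ∩ Rosa: 11:50-12:15, 12:20-14:25.
Ravi ∩ Jun ∩ Jonas ∩ Farrukh ∩ Rosa ∩ Callum: 11:50-12:15, 12:20-14:25.
Ravi ∩ Jun ∩ Jonas ∩ Farrukh ∩ Rosa ∩ Callum ∩ Tomás: 12:20-14:25.
The last common window of at least 25 minutes is 12:20-14:25; a 25-minute meeting can start as late as 14:00 and still end by 14:25.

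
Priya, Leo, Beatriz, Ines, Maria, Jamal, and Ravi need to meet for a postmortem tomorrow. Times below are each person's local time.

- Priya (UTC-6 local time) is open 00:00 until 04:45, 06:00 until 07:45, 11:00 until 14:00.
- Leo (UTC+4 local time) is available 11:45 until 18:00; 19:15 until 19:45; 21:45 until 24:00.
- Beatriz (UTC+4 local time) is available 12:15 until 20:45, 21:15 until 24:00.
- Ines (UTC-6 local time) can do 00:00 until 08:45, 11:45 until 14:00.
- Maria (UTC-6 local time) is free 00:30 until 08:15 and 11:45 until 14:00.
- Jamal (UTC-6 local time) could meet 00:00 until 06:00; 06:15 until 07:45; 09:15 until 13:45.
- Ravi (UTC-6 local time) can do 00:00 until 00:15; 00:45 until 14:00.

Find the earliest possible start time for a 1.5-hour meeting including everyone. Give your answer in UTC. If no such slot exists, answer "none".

Priya in UTC: 06:00-10:45, 12:00-13:45, 17:00-20:00 (add 6h to convert from UTC-6).
Leo in UTC: 07:45-14:00, 15:15-15:45, 17:45-20:00 (subtract 4h to convert from UTC+4).
Beatriz in UTC: 08:15-16:45, 17:15-20:00 (subtract 4h to convert from UTC+4).
Ines in UTC: 06:00-14:45, 17:45-20:00 (add 6h to convert from UTC-6).
Maria in UTC: 06:30-14:15, 17:45-20:00 (add 6h to convert from UTC-6).
Jamal in UTC: 06:00-12:00, 12:15-13:45, 15:15-19:45 (add 6h to convert from UTC-6).
Ravi in UTC: 06:00-06:15, 06:45-20:00 (add 6h to convert from UTC-6).
Priya ∩ Leo: 07:45-10:45, 12:00-13:45, 17:45-20:00.
Priya ∩ Leo ∩ Beatriz: 08:15-10:45, 12:00-13:45, 17:45-20:00.
Priya ∩ Leo ∩ Beatriz ∩ Ines: 08:15-10:45, 12:00-13:45, 17:45-20:00.
Priya ∩ Leo ∩ Beatriz ∩ Ines ∩ Maria: 08:15-10:45, 12:00-13:45, 17:45-20:00.
Priya ∩ Leo ∩ Beatriz ∩ Ines ∩ Maria ∩ Jamal: 08:15-10:45, 12:15-13:45, 17:45-19:45.
Priya ∩ Leo ∩ Beatriz ∩ Ines ∩ Maria ∩ Jamal ∩ Ravi: 08:15-10:45, 12:15-13:45, 17:45-19:45.
The first common window of at least 90 minutes is 08:15-10:45, so the earliest start is 08:15.

08:15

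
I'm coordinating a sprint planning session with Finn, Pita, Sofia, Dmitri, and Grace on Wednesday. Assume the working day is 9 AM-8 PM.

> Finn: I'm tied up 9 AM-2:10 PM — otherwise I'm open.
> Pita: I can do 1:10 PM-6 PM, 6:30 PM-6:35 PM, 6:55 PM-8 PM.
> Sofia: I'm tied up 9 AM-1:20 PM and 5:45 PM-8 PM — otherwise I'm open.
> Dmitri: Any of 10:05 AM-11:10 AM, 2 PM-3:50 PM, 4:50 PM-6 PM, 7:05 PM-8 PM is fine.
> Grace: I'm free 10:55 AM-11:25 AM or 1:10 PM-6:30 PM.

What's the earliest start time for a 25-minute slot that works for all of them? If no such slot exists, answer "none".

14:10

Finn free: 14:10-20:00 (invert busy blocks within the working day).
Pita free: 13:10-18:00, 18:30-18:35, 18:55-20:00.
Sofia free: 13:20-17:45 (invert busy blocks within the working day).
Dmitri free: 10:05-11:10, 14:00-15:50, 16:50-18:00, 19:05-20:00.
Grace free: 10:55-11:25, 13:10-18:30.
Finn ∩ Pita: 14:10-18:00, 18:30-18:35, 18:55-20:00.
Finn ∩ Pita ∩ Sofia: 14:10-17:45.
Finn ∩ Pita ∩ Sofia ∩ Dmitri: 14:10-15:50, 16:50-17:45.
Finn ∩ Pita ∩ Sofia ∩ Dmitri ∩ Grace: 14:10-15:50, 16:50-17:45.
The first common window of at least 25 minutes is 14:10-15:50, so the earliest start is 14:10.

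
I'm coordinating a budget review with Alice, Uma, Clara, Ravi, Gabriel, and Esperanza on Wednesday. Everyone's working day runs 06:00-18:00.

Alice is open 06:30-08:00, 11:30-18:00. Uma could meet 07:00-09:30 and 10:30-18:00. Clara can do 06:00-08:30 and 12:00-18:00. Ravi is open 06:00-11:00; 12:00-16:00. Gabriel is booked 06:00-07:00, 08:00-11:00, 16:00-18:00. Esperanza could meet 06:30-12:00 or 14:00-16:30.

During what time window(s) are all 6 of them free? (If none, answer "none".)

07:00-08:00, 14:00-16:00

Alice free: 06:30-08:00, 11:30-18:00.
Uma free: 07:00-09:30, 10:30-18:00.
Clara free: 06:00-08:30, 12:00-18:00.
Ravi free: 06:00-11:00, 12:00-16:00.
Gabriel free: 07:00-08:00, 11:00-16:00 (invert busy blocks within the working day).
Esperanza free: 06:30-12:00, 14:00-16:30.
Alice ∩ Uma: 07:00-08:00, 11:30-18:00.
Alice ∩ Uma ∩ Clara: 07:00-08:00, 12:00-18:00.
Alice ∩ Uma ∩ Clara ∩ Ravi: 07:00-08:00, 12:00-16:00.
Alice ∩ Uma ∩ Clara ∩ Ravi ∩ Gabriel: 07:00-08:00, 12:00-16:00.
Alice ∩ Uma ∩ Clara ∩ Ravi ∩ Gabriel ∩ Esperanza: 07:00-08:00, 14:00-16:00.
So the common availability across everyone is 07:00-08:00, 14:00-16:00.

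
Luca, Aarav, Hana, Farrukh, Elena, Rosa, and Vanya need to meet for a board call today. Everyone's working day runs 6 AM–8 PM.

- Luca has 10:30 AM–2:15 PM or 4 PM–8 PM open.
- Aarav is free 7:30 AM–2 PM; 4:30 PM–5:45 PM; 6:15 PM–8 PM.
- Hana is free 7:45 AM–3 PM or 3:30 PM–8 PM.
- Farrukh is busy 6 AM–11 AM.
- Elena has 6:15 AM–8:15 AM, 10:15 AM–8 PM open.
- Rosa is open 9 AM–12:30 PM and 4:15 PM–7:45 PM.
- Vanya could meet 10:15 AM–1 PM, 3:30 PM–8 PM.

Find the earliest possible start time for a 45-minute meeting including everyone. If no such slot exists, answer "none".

Luca free: 10:30-14:15, 16:00-20:00.
Aarav free: 07:30-14:00, 16:30-17:45, 18:15-20:00.
Hana free: 07:45-15:00, 15:30-20:00.
Farrukh free: 11:00-20:00 (invert busy blocks within the working day).
Elena free: 06:15-08:15, 10:15-20:00.
Rosa free: 09:00-12:30, 16:15-19:45.
Vanya free: 10:15-13:00, 15:30-20:00.
Luca ∩ Aarav: 10:30-14:00, 16:30-17:45, 18:15-20:00.
Luca ∩ Aarav ∩ Hana: 10:30-14:00, 16:30-17:45, 18:15-20:00.
Luca ∩ Aarav ∩ Hana ∩ Farrukh: 11:00-14:00, 16:30-17:45, 18:15-20:00.
Luca ∩ Aarav ∩ Hana ∩ Farrukh ∩ Elena: 11:00-14:00, 16:30-17:45, 18:15-20:00.
Luca ∩ Aarav ∩ Hana ∩ Farrukh ∩ Elena ∩ Rosa: 11:00-12:30, 16:30-17:45, 18:15-19:45.
Luca ∩ Aarav ∩ Hana ∩ Farrukh ∩ Elena ∩ Rosa ∩ Vanya: 11:00-12:30, 16:30-17:45, 18:15-19:45.
The first common window of at least 45 minutes is 11:00-12:30, so the earliest start is 11:00.

11:00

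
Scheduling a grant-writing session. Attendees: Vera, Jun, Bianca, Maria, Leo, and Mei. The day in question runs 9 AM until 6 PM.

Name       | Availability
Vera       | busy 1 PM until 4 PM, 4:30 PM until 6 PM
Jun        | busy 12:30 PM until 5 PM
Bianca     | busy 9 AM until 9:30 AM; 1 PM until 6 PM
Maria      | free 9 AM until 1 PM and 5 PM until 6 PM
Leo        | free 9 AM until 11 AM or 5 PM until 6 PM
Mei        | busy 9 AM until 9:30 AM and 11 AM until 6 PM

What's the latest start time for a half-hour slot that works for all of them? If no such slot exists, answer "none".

Vera free: 09:00-13:00, 16:00-16:30 (invert busy blocks within the working day).
Jun free: 09:00-12:30, 17:00-18:00 (invert busy blocks within the working day).
Bianca free: 09:30-13:00 (invert busy blocks within the working day).
Maria free: 09:00-13:00, 17:00-18:00.
Leo free: 09:00-11:00, 17:00-18:00.
Mei free: 09:30-11:00 (invert busy blocks within the working day).
Vera ∩ Jun: 09:00-12:30.
Vera ∩ Jun ∩ Bianca: 09:30-12:30.
Vera ∩ Jun ∩ Bianca ∩ Maria: 09:30-12:30.
Vera ∩ Jun ∩ Bianca ∩ Maria ∩ Leo: 09:30-11:00.
Vera ∩ Jun ∩ Bianca ∩ Maria ∩ Leo ∩ Mei: 09:30-11:00.
So the common availability across everyone is 09:30-11:00.
The last common window of at least 30 minutes is 09:30-11:00; a 30-minute meeting can start as late as 10:30 and still end by 11:00.

10:30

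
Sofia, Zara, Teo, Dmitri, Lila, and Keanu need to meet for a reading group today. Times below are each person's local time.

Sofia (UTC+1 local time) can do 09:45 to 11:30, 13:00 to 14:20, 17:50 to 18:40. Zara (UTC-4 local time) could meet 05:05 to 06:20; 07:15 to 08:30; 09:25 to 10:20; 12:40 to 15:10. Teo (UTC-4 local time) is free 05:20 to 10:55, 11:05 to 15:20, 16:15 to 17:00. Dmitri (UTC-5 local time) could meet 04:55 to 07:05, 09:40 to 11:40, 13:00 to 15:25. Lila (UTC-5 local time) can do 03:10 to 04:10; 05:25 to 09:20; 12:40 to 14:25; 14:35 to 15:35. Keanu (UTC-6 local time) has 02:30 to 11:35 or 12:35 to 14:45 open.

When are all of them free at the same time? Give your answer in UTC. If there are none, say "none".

Sofia in UTC: 08:45-10:30, 12:00-13:20, 16:50-17:40 (subtract 1h to convert from UTC+1).
Zara in UTC: 09:05-10:20, 11:15-12:30, 13:25-14:20, 16:40-19:10 (add 4h to convert from UTC-4).
Teo in UTC: 09:20-14:55, 15:05-19:20, 20:15-21:00 (add 4h to convert from UTC-4).
Dmitri in UTC: 09:55-12:05, 14:40-16:40, 18:00-20:25 (add 5h to convert from UTC-5).
Lila in UTC: 08:10-09:10, 10:25-14:20, 17:40-19:25, 19:35-20:35 (add 5h to convert from UTC-5).
Keanu in UTC: 08:30-17:35, 18:35-20:45 (add 6h to convert from UTC-6).
Sofia ∩ Zara: 09:05-10:20, 12:00-12:30, 16:50-17:40.
Sofia ∩ Zara ∩ Teo: 09:20-10:20, 12:00-12:30, 16:50-17:40.
Sofia ∩ Zara ∩ Teo ∩ Dmitri: 09:55-10:20, 12:00-12:05.
Sofia ∩ Zara ∩ Teo ∩ Dmitri ∩ Lila: 12:00-12:05.
Sofia ∩ Zara ∩ Teo ∩ Dmitri ∩ Lila ∩ Keanu: 12:00-12:05.
Those are the intersection windows.

12:00-12:05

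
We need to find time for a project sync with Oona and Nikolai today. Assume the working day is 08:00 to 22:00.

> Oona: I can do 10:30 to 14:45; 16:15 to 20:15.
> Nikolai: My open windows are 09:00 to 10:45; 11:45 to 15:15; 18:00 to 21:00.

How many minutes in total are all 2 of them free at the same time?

330

Oona ∩ Nikolai: 10:30-10:45, 11:45-14:45, 18:00-20:15.
Those are the intersection windows.
Summing the common windows: 15 + 180 + 135 = 330 minutes.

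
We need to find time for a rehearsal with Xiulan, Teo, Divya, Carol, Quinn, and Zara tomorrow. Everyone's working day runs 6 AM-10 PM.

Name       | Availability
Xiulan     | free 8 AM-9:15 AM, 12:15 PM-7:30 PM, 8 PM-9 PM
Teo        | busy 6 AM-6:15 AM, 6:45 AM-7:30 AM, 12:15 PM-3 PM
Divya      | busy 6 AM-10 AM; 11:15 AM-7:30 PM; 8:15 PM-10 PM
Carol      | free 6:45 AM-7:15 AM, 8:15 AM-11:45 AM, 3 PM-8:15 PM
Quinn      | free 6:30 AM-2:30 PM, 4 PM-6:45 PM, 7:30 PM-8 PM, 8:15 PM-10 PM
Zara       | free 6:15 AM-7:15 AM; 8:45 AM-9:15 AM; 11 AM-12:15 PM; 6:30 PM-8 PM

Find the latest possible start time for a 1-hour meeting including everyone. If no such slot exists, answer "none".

Xiulan free: 08:00-09:15, 12:15-19:30, 20:00-21:00.
Teo free: 06:15-06:45, 07:30-12:15, 15:00-22:00 (invert busy blocks within the working day).
Divya free: 10:00-11:15, 19:30-20:15 (invert busy blocks within the working day).
Carol free: 06:45-07:15, 08:15-11:45, 15:00-20:15.
Quinn free: 06:30-14:30, 16:00-18:45, 19:30-20:00, 20:15-22:00.
Zara free: 06:15-07:15, 08:45-09:15, 11:00-12:15, 18:30-20:00.
Xiulan ∩ Teo: 08:00-09:15, 15:00-19:30, 20:00-21:00.
Xiulan ∩ Teo ∩ Divya: 20:00-20:15.
Xiulan ∩ Teo ∩ Divya ∩ Carol: 20:00-20:15.
Xiulan ∩ Teo ∩ Divya ∩ Carol ∩ Quinn: ∅.
Xiulan ∩ Teo ∩ Divya ∩ Carol ∩ Quinn ∩ Zara: ∅.
There is no time when everyone is free.
No common window is at least 60 minutes long.

none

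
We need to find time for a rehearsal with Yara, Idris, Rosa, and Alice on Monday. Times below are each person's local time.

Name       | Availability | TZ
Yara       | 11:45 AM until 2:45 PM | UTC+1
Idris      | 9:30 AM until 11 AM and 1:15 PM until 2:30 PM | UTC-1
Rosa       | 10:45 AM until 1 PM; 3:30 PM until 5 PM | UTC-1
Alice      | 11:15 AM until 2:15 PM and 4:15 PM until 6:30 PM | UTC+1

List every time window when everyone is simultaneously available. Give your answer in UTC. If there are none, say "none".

11:45-12:00

Yara in UTC: 10:45-13:45 (subtract 1h to convert from UTC+1).
Idris in UTC: 10:30-12:00, 14:15-15:30 (add 1h to convert from UTC-1).
Rosa in UTC: 11:45-14:00, 16:30-18:00 (add 1h to convert from UTC-1).
Alice in UTC: 10:15-13:15, 15:15-17:30 (subtract 1h to convert from UTC+1).
Yara ∩ Idris: 10:45-12:00.
Yara ∩ Idris ∩ Rosa: 11:45-12:00.
Yara ∩ Idris ∩ Rosa ∩ Alice: 11:45-12:00.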